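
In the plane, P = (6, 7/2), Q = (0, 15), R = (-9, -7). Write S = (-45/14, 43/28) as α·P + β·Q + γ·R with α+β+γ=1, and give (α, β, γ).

(3/14, 2/7, 1/2)

Signed area of the reference triangle: [PQR] = ½·(6·(15−(-7)) + 0·(-7−(7/2)) + (-9)·(7/2−15)) = ½·(132 + 0 + 207/2) = 471/4.
[SQR] = ½·((-45/14)·(15−(-7)) + 0·(-7−(43/28)) + (-9)·(43/28−15)) = ½·(-495/7 + 0 + 3393/28) = 1413/56, so the P-coordinate is (1413/56)/(471/4) = 3/14.
[PSR] = ½·(6·(43/28−(-7)) + (-45/14)·(-7−(7/2)) + (-9)·(7/2−(43/28))) = ½·(717/14 + 135/4 − 495/28) = 471/14, so the Q-coordinate is 2/7.
[PQS] = ½·(6·(15−(43/28)) + 0·(43/28−(7/2)) + (-45/14)·(7/2−15)) = ½·(1131/14 + 0 + 1035/28) = 471/8, so the R-coordinate is 1/2.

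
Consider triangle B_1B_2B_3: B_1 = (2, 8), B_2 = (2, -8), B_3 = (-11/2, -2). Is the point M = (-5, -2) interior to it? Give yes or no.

yes

Barycentric coordinates of M: (1/40, 1/24, 14/15).
The three coordinates are positive, positive, positive; a point is interior exactly when all three are positive.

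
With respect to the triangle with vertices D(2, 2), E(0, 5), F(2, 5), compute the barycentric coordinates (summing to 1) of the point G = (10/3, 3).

Signed area of the reference triangle: [DEF] = ½·(2·(5−5) + 0·(5−2) + 2·(2−5)) = ½·(0 + 0 − 6) = -3.
[GEF] = ½·((10/3)·(5−5) + 0·(5−3) + 2·(3−5)) = ½·(0 + 0 − 4) = -2, so the D-coordinate is (-2)/(-3) = 2/3.
[DGF] = ½·(2·(3−5) + (10/3)·(5−2) + 2·(2−3)) = ½·(-4 + 10 − 2) = 2, so the E-coordinate is -2/3.
[DEG] = ½·(2·(5−3) + 0·(3−2) + (10/3)·(2−5)) = ½·(4 + 0 − 10) = -3, so the F-coordinate is 1.

(2/3, -2/3, 1)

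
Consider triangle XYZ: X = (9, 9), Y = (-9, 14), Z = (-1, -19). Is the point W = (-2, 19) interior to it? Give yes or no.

Barycentric coordinates of W: (271/554, 204/277, -125/554).
The three coordinates are positive, positive, negative; a point is interior exactly when all three are positive.

no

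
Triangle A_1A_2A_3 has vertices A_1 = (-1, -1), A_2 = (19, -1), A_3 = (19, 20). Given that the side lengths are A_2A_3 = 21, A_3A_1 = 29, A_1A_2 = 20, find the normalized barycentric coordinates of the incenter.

The incenter has barycentric coordinates proportional to the opposite side lengths: (21 : 29 : 20).
Normalizing by 21+29+20 = 70 gives (3/10, 29/70, 2/7).

(3/10, 29/70, 2/7)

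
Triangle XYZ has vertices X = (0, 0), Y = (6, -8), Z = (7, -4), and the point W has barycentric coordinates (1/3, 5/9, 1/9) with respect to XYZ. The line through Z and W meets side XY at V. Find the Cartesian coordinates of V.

(15/4, -5)

Line ZW meets XY where the Z-coordinate vanishes; zeroing W's Z-weight and renormalizing leaves X, Y-weights 1/3 : 5/9 → (3/8, 5/8).
So V = (3/8)·X + (5/8)·Y = (15/4, -5).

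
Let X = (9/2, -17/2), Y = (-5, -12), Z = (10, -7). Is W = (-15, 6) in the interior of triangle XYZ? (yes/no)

no

Barycentric coordinates of W: (64, -109/5, -206/5).
The three coordinates are positive, negative, negative; a point is interior exactly when all three are positive.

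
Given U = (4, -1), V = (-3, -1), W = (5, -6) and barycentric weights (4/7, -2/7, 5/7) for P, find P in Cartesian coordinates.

P = (4/7)·U + (-2/7)·V + (5/7)·W.
x-coordinate: (4/7)·4 + (-2/7)·(-3) + (5/7)·5 = 47/7.
y-coordinate: (4/7)·(-1) + (-2/7)·(-1) + (5/7)·(-6) = -32/7.

(47/7, -32/7)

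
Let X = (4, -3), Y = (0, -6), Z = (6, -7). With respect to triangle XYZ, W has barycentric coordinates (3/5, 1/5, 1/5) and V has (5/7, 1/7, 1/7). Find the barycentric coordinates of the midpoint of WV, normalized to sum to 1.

(23/35, 6/35, 6/35)

Since both coordinate triples sum to 1, the midpoint's barycentrics are the componentwise average.
(3/5+5/7)/2 = 23/35; similarly 6/35 and 6/35.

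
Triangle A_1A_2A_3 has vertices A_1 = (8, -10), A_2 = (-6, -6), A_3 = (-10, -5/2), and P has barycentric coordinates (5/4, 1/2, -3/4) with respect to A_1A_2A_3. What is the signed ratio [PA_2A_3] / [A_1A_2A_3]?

The signed ratio [PA_2A_3]/[A_1A_2A_3] equals the barycentric coordinate of P at vertex A_1, which is 5/4.

5/4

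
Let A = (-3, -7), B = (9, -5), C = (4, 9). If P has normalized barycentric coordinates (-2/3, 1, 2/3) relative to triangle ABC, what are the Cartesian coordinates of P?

P = (-2/3)·A + 1·B + (2/3)·C.
x-coordinate: (-2/3)·(-3) + 1·9 + (2/3)·4 = 41/3.
y-coordinate: (-2/3)·(-7) + 1·(-5) + (2/3)·9 = 17/3.

(41/3, 17/3)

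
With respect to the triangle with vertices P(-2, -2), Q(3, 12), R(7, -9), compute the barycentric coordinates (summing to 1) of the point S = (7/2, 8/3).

Signed area of the reference triangle: [PQR] = ½·((-2)·(12−(-9)) + 3·(-9−(-2)) + 7·(-2−12)) = ½·(-42 − 21 − 98) = -161/2.
[SQR] = ½·((7/2)·(12−(-9)) + 3·(-9−(8/3)) + 7·(8/3−12)) = ½·(147/2 − 35 − 196/3) = -161/12, so the P-coordinate is (-161/12)/(-161/2) = 1/6.
[PSR] = ½·((-2)·(8/3−(-9)) + (7/2)·(-9−(-2)) + 7·(-2−(8/3))) = ½·(-70/3 − 49/2 − 98/3) = -161/4, so the Q-coordinate is 1/2.
[PQS] = ½·((-2)·(12−(8/3)) + 3·(8/3−(-2)) + (7/2)·(-2−12)) = ½·(-56/3 + 14 − 49) = -161/6, so the R-coordinate is 1/3.

(1/6, 1/2, 1/3)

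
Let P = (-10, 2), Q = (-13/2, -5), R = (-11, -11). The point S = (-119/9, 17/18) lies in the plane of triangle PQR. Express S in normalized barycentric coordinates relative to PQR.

Signed area of the reference triangle: [PQR] = ½·((-10)·(-5−(-11)) + (-13/2)·(-11−2) + (-11)·(2−(-5))) = ½·(-60 + 169/2 − 77) = -105/4.
[SQR] = ½·((-119/9)·(-5−(-11)) + (-13/2)·(-11−(17/18)) + (-11)·(17/18−(-5))) = ½·(-238/3 + 2795/36 − 1177/18) = -805/24, so the P-coordinate is (-805/24)/(-105/4) = 23/18.
[PSR] = ½·((-10)·(17/18−(-11)) + (-119/9)·(-11−2) + (-11)·(2−(17/18))) = ½·(-1075/9 + 1547/9 − 209/18) = 245/12, so the Q-coordinate is -7/9.
[PQS] = ½·((-10)·(-5−(17/18)) + (-13/2)·(17/18−2) + (-119/9)·(2−(-5))) = ½·(535/9 + 247/36 − 833/9) = -105/8, so the R-coordinate is 1/2.
Check: 23/18 − 7/9 + 1/2 = 1.

(23/18, -7/9, 1/2)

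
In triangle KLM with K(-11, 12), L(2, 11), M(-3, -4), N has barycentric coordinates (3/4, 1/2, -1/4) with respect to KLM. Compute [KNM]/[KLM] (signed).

1/2

The signed ratio [KNM]/[KLM] equals the barycentric coordinate of N at vertex L, which is 1/2.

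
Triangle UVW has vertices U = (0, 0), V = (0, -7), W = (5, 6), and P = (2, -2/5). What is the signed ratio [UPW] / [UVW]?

[UVW] = ½·(0·(-7−6) + 0·(6−0) + 5·(0−(-7))) = ½·(0 + 0 + 35) = 35/2.
[UPW] = ½·(0·(-2/5−6) + 2·(6−0) + 5·(0−(-2/5))) = ½·(0 + 12 + 2) = 7, so the ratio is 7/(35/2) = 2/5.

2/5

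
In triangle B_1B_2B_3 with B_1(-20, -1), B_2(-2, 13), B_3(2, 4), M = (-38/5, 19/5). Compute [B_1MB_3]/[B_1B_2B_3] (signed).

[B_1B_2B_3] = ½·((-20)·(13−4) + (-2)·(4−(-1)) + 2·(-1−13)) = ½·(-180 − 10 − 28) = -109.
[B_1MB_3] = ½·((-20)·(19/5−4) + (-38/5)·(4−(-1)) + 2·(-1−(19/5))) = ½·(4 − 38 − 48/5) = -109/5, so the ratio is (-109/5)/(-109) = 1/5.

1/5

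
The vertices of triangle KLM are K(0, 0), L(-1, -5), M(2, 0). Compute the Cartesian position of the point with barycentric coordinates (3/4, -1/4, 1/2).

(5/4, 5/4)

N = (3/4)·K + (-1/4)·L + (1/2)·M.
x-coordinate: (3/4)·0 + (-1/4)·(-1) + (1/2)·2 = 5/4.
y-coordinate: (3/4)·0 + (-1/4)·(-5) + (1/2)·0 = 5/4.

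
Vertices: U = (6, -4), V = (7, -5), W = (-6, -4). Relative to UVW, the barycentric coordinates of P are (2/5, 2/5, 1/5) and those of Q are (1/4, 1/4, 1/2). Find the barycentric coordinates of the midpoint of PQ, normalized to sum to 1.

(13/40, 13/40, 7/20)

Since both coordinate triples sum to 1, the midpoint's barycentrics are the componentwise average.
(2/5+1/4)/2 = 13/40; similarly 13/40 and 7/20.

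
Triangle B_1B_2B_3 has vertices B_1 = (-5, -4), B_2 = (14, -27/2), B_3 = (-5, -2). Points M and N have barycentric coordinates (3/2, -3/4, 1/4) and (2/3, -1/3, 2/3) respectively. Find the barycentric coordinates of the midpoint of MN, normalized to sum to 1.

(13/12, -13/24, 11/24)

Since both coordinate triples sum to 1, the midpoint's barycentrics are the componentwise average.
(3/2+2/3)/2 = 13/12; similarly -13/24 and 11/24.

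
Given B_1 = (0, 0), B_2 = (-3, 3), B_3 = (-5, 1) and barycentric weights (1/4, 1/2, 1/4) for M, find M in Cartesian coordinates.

M = (1/4)·B_1 + (1/2)·B_2 + (1/4)·B_3.
x-coordinate: (1/4)·0 + (1/2)·(-3) + (1/4)·(-5) = -11/4.
y-coordinate: (1/4)·0 + (1/2)·3 + (1/4)·1 = 7/4.

(-11/4, 7/4)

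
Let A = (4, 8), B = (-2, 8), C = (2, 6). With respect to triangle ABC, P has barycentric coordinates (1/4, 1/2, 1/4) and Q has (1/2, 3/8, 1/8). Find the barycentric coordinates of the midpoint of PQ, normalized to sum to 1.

(3/8, 7/16, 3/16)

Since both coordinate triples sum to 1, the midpoint's barycentrics are the componentwise average.
(1/4+1/2)/2 = 3/8; similarly 7/16 and 3/16.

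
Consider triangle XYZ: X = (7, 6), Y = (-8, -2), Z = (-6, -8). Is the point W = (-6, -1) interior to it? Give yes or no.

Barycentric coordinates of W: (7/53, 91/106, 1/106).
The three coordinates are positive, positive, positive; a point is interior exactly when all three are positive.

yes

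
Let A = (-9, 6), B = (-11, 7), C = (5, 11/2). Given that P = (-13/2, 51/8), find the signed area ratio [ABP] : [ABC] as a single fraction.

[ABC] = ½·((-9)·(7−(11/2)) + (-11)·(11/2−6) + 5·(6−7)) = ½·(-27/2 + 11/2 − 5) = -13/2.
[ABP] = ½·((-9)·(7−(51/8)) + (-11)·(51/8−6) + (-13/2)·(6−7)) = ½·(-45/8 − 33/8 + 13/2) = -13/8, so the ratio is (-13/8)/(-13/2) = 1/4.

1/4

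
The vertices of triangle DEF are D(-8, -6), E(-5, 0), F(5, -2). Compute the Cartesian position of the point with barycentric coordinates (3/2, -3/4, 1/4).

G = (3/2)·D + (-3/4)·E + (1/4)·F.
x-coordinate: (3/2)·(-8) + (-3/4)·(-5) + (1/4)·5 = -7.
y-coordinate: (3/2)·(-6) + (-3/4)·0 + (1/4)·(-2) = -19/2.

(-7, -19/2)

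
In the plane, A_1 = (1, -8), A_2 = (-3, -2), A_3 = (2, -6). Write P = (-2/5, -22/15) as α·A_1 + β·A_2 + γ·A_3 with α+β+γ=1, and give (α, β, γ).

Signed area of the reference triangle: [A_1A_2A_3] = ½·(1·(-2−(-6)) + (-3)·(-6−(-8)) + 2·(-8−(-2))) = ½·(4 − 6 − 12) = -7.
[PA_2A_3] = ½·((-2/5)·(-2−(-6)) + (-3)·(-6−(-22/15)) + 2·(-22/15−(-2))) = ½·(-8/5 + 68/5 + 16/15) = 98/15, so the A_1-coordinate is (98/15)/(-7) = -14/15.
[A_1PA_3] = ½·(1·(-22/15−(-6)) + (-2/5)·(-6−(-8)) + 2·(-8−(-22/15))) = ½·(68/15 − 4/5 − 196/15) = -14/3, so the A_2-coordinate is 2/3.
[A_1A_2P] = ½·(1·(-2−(-22/15)) + (-3)·(-22/15−(-8)) + (-2/5)·(-8−(-2))) = ½·(-8/15 − 98/5 + 12/5) = -133/15, so the A_3-coordinate is 19/15.
Check: -14/15 + 2/3 + 19/15 = 1.

(-14/15, 2/3, 19/15)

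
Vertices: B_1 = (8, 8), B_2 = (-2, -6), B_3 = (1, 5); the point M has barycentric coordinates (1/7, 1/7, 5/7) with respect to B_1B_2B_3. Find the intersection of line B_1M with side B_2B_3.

(1/2, 19/6)

Line B_1M meets B_2B_3 where the B_1-coordinate vanishes; zeroing M's B_1-weight and renormalizing leaves B_2, B_3-weights 1/7 : 5/7 → (1/6, 5/6).
So N = (1/6)·B_2 + (5/6)·B_3 = (1/2, 19/6).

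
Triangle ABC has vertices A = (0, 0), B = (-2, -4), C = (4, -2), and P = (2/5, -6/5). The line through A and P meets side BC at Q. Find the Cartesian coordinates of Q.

(1, -3)

Barycentric coordinates of P with respect to ABC: (3/5, 1/5, 1/5).
On side BC the A-coordinate is zero; dropping P's A-weight 3/5 and renormalizing the remaining 1/5 : 1/5 gives weights 1/2, 1/2 on B, C.
Q = (1/2)·(-2, -4) + (1/2)·(4, -2) = (1, -3).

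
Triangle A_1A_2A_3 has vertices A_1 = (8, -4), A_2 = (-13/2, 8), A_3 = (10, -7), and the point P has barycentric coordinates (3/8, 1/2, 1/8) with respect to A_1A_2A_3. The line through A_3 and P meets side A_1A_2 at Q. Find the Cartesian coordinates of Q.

Line A_3P meets A_1A_2 where the A_3-coordinate vanishes; zeroing P's A_3-weight and renormalizing leaves A_1, A_2-weights 3/8 : 1/2 → (3/7, 4/7).
So Q = (3/7)·A_1 + (4/7)·A_2 = (-2/7, 20/7).

(-2/7, 20/7)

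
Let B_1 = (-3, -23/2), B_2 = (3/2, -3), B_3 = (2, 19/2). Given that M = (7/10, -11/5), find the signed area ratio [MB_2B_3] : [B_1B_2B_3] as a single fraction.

1/5

[B_1B_2B_3] = ½·((-3)·(-3−(19/2)) + (3/2)·(19/2−(-23/2)) + 2·(-23/2−(-3))) = ½·(75/2 + 63/2 − 17) = 26.
[MB_2B_3] = ½·((7/10)·(-3−(19/2)) + (3/2)·(19/2−(-11/5)) + 2·(-11/5−(-3))) = ½·(-35/4 + 351/20 + 8/5) = 26/5, so the ratio is (26/5)/26 = 1/5.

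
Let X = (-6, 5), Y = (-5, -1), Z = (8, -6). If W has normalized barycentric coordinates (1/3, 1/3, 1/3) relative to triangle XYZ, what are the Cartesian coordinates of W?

W = (1/3)·X + (1/3)·Y + (1/3)·Z.
x-coordinate: (1/3)·(-6) + (1/3)·(-5) + (1/3)·8 = -1.
y-coordinate: (1/3)·5 + (1/3)·(-1) + (1/3)·(-6) = -2/3.

(-1, -2/3)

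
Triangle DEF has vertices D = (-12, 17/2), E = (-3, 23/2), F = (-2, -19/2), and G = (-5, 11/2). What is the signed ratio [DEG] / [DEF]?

1/4

[DEF] = ½·((-12)·(23/2−(-19/2)) + (-3)·(-19/2−(17/2)) + (-2)·(17/2−(23/2))) = ½·(-252 + 54 + 6) = -96.
[DEG] = ½·((-12)·(23/2−(11/2)) + (-3)·(11/2−(17/2)) + (-5)·(17/2−(23/2))) = ½·(-72 + 9 + 15) = -24, so the ratio is (-24)/(-96) = 1/4.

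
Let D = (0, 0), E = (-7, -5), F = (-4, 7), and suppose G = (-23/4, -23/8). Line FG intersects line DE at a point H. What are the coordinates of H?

Barycentric coordinates of G with respect to DEF: (1/8, 3/4, 1/8).
On side DE the F-coordinate is zero; dropping G's F-weight 1/8 and renormalizing the remaining 1/8 : 3/4 gives weights 1/7, 6/7 on D, E.
H = (1/7)·(0, 0) + (6/7)·(-7, -5) = (-6, -30/7).

(-6, -30/7)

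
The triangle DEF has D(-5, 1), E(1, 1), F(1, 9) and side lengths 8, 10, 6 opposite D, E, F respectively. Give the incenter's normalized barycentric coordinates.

The incenter has barycentric coordinates proportional to the opposite side lengths: (8 : 10 : 6).
Normalizing by 8+10+6 = 24 gives (1/3, 5/12, 1/4).

(1/3, 5/12, 1/4)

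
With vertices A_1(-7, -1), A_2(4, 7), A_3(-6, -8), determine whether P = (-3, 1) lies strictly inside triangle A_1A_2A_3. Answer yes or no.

yes

Barycentric coordinates of P: (9/17, 6/17, 2/17).
The three coordinates are positive, positive, positive; a point is interior exactly when all three are positive.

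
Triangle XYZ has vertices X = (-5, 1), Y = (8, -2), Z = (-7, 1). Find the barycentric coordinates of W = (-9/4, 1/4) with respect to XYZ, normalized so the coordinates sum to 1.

(1/2, 1/4, 1/4)

Signed area of the reference triangle: [XYZ] = ½·((-5)·(-2−1) + 8·(1−1) + (-7)·(1−(-2))) = ½·(15 + 0 − 21) = -3.
[WYZ] = ½·((-9/4)·(-2−1) + 8·(1−(1/4)) + (-7)·(1/4−(-2))) = ½·(27/4 + 6 − 63/4) = -3/2, so the X-coordinate is (-3/2)/(-3) = 1/2.
[XWZ] = ½·((-5)·(1/4−1) + (-9/4)·(1−1) + (-7)·(1−(1/4))) = ½·(15/4 + 0 − 21/4) = -3/4, so the Y-coordinate is 1/4.
[XYW] = ½·((-5)·(-2−(1/4)) + 8·(1/4−1) + (-9/4)·(1−(-2))) = ½·(45/4 − 6 − 27/4) = -3/4, so the Z-coordinate is 1/4.
Check: 1/2 + 1/4 + 1/4 = 1.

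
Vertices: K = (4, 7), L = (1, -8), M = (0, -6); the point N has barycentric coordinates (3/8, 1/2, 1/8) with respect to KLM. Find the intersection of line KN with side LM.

Line KN meets LM where the K-coordinate vanishes; zeroing N's K-weight and renormalizing leaves L, M-weights 1/2 : 1/8 → (4/5, 1/5).
So J = (4/5)·L + (1/5)·M = (4/5, -38/5).

(4/5, -38/5)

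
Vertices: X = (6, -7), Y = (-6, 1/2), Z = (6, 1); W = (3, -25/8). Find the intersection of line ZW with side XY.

Barycentric coordinates of W with respect to XYZ: (1/2, 1/4, 1/4).
On side XY the Z-coordinate is zero; dropping W's Z-weight 1/4 and renormalizing the remaining 1/2 : 1/4 gives weights 2/3, 1/3 on X, Y.
V = (2/3)·(6, -7) + (1/3)·(-6, 1/2) = (2, -9/2).

(2, -9/2)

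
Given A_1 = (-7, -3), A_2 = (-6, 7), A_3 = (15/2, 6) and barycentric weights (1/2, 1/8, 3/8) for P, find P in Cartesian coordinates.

(-23/16, 13/8)

P = (1/2)·A_1 + (1/8)·A_2 + (3/8)·A_3.
x-coordinate: (1/2)·(-7) + (1/8)·(-6) + (3/8)·(15/2) = -23/16.
y-coordinate: (1/2)·(-3) + (1/8)·7 + (3/8)·6 = 13/8.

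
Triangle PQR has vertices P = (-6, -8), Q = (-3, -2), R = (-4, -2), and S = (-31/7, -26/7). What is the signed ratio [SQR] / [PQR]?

[PQR] = ½·((-6)·(-2−(-2)) + (-3)·(-2−(-8)) + (-4)·(-8−(-2))) = ½·(0 − 18 + 24) = 3.
[SQR] = ½·((-31/7)·(-2−(-2)) + (-3)·(-2−(-26/7)) + (-4)·(-26/7−(-2))) = ½·(0 − 36/7 + 48/7) = 6/7, so the ratio is (6/7)/3 = 2/7.

2/7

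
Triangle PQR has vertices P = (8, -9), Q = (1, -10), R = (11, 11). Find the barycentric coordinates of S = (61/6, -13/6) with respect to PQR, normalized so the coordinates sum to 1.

Signed area of the reference triangle: [PQR] = ½·(8·(-10−11) + 1·(11−(-9)) + 11·(-9−(-10))) = ½·(-168 + 20 + 11) = -137/2.
[SQR] = ½·((61/6)·(-10−11) + 1·(11−(-13/6)) + 11·(-13/6−(-10))) = ½·(-427/2 + 79/6 + 517/6) = -685/12, so the P-coordinate is (-685/12)/(-137/2) = 5/6.
[PSR] = ½·(8·(-13/6−11) + (61/6)·(11−(-9)) + 11·(-9−(-13/6))) = ½·(-316/3 + 610/3 − 451/6) = 137/12, so the Q-coordinate is -1/6.
[PQS] = ½·(8·(-10−(-13/6)) + 1·(-13/6−(-9)) + (61/6)·(-9−(-10))) = ½·(-188/3 + 41/6 + 61/6) = -137/6, so the R-coordinate is 1/3.
Check: 5/6 − 1/6 + 1/3 = 1.

(5/6, -1/6, 1/3)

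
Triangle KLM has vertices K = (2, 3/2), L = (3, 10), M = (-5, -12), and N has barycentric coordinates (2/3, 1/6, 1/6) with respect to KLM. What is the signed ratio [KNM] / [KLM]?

The signed ratio [KNM]/[KLM] equals the barycentric coordinate of N at vertex L, which is 1/6.

1/6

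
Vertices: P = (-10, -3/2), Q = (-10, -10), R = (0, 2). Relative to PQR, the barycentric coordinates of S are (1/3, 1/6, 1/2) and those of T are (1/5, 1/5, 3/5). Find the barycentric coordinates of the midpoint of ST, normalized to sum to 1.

Since both coordinate triples sum to 1, the midpoint's barycentrics are the componentwise average.
(1/3+1/5)/2 = 4/15; similarly 11/60 and 11/20.

(4/15, 11/60, 11/20)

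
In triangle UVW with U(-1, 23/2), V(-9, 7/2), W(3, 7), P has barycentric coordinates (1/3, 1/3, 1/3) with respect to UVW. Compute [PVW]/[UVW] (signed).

The signed ratio [PVW]/[UVW] equals the barycentric coordinate of P at vertex U, which is 1/3.

1/3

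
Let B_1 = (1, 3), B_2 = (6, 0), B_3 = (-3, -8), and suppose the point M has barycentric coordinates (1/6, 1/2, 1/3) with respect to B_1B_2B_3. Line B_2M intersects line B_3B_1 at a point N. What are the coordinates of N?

(-5/3, -13/3)

Line B_2M meets B_3B_1 where the B_2-coordinate vanishes; zeroing M's B_2-weight and renormalizing leaves B_3, B_1-weights 1/3 : 1/6 → (2/3, 1/3).
So N = (2/3)·B_3 + (1/3)·B_1 = (-5/3, -13/3).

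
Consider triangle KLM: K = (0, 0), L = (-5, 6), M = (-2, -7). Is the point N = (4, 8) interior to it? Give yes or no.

no

Barycentric coordinates of N: (123/47, -12/47, -64/47).
The three coordinates are positive, negative, negative; a point is interior exactly when all three are positive.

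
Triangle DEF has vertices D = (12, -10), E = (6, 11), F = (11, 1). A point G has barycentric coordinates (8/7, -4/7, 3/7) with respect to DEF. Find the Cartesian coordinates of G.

G = (8/7)·D + (-4/7)·E + (3/7)·F.
x-coordinate: (8/7)·12 + (-4/7)·6 + (3/7)·11 = 15.
y-coordinate: (8/7)·(-10) + (-4/7)·11 + (3/7)·1 = -121/7.

(15, -121/7)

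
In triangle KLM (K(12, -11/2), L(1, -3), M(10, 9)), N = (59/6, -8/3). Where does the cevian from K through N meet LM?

Barycentric coordinates of N with respect to KLM: (2/3, 1/6, 1/6).
On side LM the K-coordinate is zero; dropping N's K-weight 2/3 and renormalizing the remaining 1/6 : 1/6 gives weights 1/2, 1/2 on L, M.
J = (1/2)·(1, -3) + (1/2)·(10, 9) = (11/2, 3).

(11/2, 3)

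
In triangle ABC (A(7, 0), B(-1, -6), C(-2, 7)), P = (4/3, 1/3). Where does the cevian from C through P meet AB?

Barycentric coordinates of P with respect to ABC: (1/3, 1/3, 1/3).
On side AB the C-coordinate is zero; dropping P's C-weight 1/3 and renormalizing the remaining 1/3 : 1/3 gives weights 1/2, 1/2 on A, B.
Q = (1/2)·(7, 0) + (1/2)·(-1, -6) = (3, -3).

(3, -3)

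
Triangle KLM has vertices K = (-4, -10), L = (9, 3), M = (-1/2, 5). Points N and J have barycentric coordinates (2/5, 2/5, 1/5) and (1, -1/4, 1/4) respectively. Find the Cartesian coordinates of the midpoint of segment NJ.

(-179/80, -113/20)

Barycentric coordinates of the midpoint are the average: (7/10, 3/40, 9/40).
Converting: (7/10)·K + (3/40)·L + (9/40)·M = (-179/80, -113/20).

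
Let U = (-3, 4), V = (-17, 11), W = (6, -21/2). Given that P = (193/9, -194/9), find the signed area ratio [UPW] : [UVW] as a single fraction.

-8/9

[UVW] = ½·((-3)·(11−(-21/2)) + (-17)·(-21/2−4) + 6·(4−11)) = ½·(-129/2 + 493/2 − 42) = 70.
[UPW] = ½·((-3)·(-194/9−(-21/2)) + (193/9)·(-21/2−4) + 6·(4−(-194/9))) = ½·(199/6 − 5597/18 + 460/3) = -560/9, so the ratio is (-560/9)/70 = -8/9.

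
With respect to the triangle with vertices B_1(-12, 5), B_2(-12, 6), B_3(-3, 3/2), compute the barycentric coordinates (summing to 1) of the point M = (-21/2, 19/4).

Signed area of the reference triangle: [B_1B_2B_3] = ½·((-12)·(6−(3/2)) + (-12)·(3/2−5) + (-3)·(5−6)) = ½·(-54 + 42 + 3) = -9/2.
[MB_2B_3] = ½·((-21/2)·(6−(3/2)) + (-12)·(3/2−(19/4)) + (-3)·(19/4−6)) = ½·(-189/4 + 39 + 15/4) = -9/4, so the B_1-coordinate is (-9/4)/(-9/2) = 1/2.
[B_1MB_3] = ½·((-12)·(19/4−(3/2)) + (-21/2)·(3/2−5) + (-3)·(5−(19/4))) = ½·(-39 + 147/4 − 3/4) = -3/2, so the B_2-coordinate is 1/3.
[B_1B_2M] = ½·((-12)·(6−(19/4)) + (-12)·(19/4−5) + (-21/2)·(5−6)) = ½·(-15 + 3 + 21/2) = -3/4, so the B_3-coordinate is 1/6.
Check: 1/2 + 1/3 + 1/6 = 1.

(1/2, 1/3, 1/6)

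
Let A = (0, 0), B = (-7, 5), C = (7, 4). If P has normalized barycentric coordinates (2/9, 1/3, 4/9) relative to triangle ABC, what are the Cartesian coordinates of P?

P = (2/9)·A + (1/3)·B + (4/9)·C.
x-coordinate: (2/9)·0 + (1/3)·(-7) + (4/9)·7 = 7/9.
y-coordinate: (2/9)·0 + (1/3)·5 + (4/9)·4 = 31/9.

(7/9, 31/9)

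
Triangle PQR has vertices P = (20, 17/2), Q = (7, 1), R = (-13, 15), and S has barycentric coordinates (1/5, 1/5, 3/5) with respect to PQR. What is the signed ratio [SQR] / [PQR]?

1/5

The signed ratio [SQR]/[PQR] equals the barycentric coordinate of S at vertex P, which is 1/5.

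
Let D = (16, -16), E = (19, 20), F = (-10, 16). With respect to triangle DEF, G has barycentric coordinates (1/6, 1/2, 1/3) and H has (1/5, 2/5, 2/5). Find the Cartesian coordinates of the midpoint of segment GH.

Barycentric coordinates of the midpoint are the average: (11/60, 9/20, 11/30).
Converting: (11/60)·D + (9/20)·E + (11/30)·F = (469/60, 179/15).

(469/60, 179/15)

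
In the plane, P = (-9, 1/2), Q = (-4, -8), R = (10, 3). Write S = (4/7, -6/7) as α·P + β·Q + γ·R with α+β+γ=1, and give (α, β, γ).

Signed area of the reference triangle: [PQR] = ½·((-9)·(-8−3) + (-4)·(3−(1/2)) + 10·(1/2−(-8))) = ½·(99 − 10 + 85) = 87.
[SQR] = ½·((4/7)·(-8−3) + (-4)·(3−(-6/7)) + 10·(-6/7−(-8))) = ½·(-44/7 − 108/7 + 500/7) = 174/7, so the P-coordinate is (174/7)/87 = 2/7.
[PSR] = ½·((-9)·(-6/7−3) + (4/7)·(3−(1/2)) + 10·(1/2−(-6/7))) = ½·(243/7 + 10/7 + 95/7) = 174/7, so the Q-coordinate is 2/7.
[PQS] = ½·((-9)·(-8−(-6/7)) + (-4)·(-6/7−(1/2)) + (4/7)·(1/2−(-8))) = ½·(450/7 + 38/7 + 34/7) = 261/7, so the R-coordinate is 3/7.

(2/7, 2/7, 3/7)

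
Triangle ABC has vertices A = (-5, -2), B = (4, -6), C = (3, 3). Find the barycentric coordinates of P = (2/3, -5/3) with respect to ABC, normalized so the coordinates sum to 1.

(1/3, 1/3, 1/3)

Signed area of the reference triangle: [ABC] = ½·((-5)·(-6−3) + 4·(3−(-2)) + 3·(-2−(-6))) = ½·(45 + 20 + 12) = 77/2.
[PBC] = ½·((2/3)·(-6−3) + 4·(3−(-5/3)) + 3·(-5/3−(-6))) = ½·(-6 + 56/3 + 13) = 77/6, so the A-coordinate is (77/6)/(77/2) = 1/3.
[APC] = ½·((-5)·(-5/3−3) + (2/3)·(3−(-2)) + 3·(-2−(-5/3))) = ½·(70/3 + 10/3 − 1) = 77/6, so the B-coordinate is 1/3.
[ABP] = ½·((-5)·(-6−(-5/3)) + 4·(-5/3−(-2)) + (2/3)·(-2−(-6))) = ½·(65/3 + 4/3 + 8/3) = 77/6, so the C-coordinate is 1/3.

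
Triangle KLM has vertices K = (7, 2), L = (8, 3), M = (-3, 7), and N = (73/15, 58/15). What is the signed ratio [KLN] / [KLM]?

4/15

[KLM] = ½·(7·(3−7) + 8·(7−2) + (-3)·(2−3)) = ½·(-28 + 40 + 3) = 15/2.
[KLN] = ½·(7·(3−(58/15)) + 8·(58/15−2) + (73/15)·(2−3)) = ½·(-91/15 + 224/15 − 73/15) = 2, so the ratio is 2/(15/2) = 4/15.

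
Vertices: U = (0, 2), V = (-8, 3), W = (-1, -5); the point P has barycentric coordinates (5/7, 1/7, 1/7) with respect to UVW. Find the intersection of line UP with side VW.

(-9/2, -1)

Line UP meets VW where the U-coordinate vanishes; zeroing P's U-weight and renormalizing leaves V, W-weights 1/7 : 1/7 → (1/2, 1/2).
So Q = (1/2)·V + (1/2)·W = (-9/2, -1).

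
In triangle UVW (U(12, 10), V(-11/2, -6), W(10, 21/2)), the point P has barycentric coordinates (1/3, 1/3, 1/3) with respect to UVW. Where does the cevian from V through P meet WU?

Line VP meets WU where the V-coordinate vanishes; zeroing P's V-weight and renormalizing leaves W, U-weights 1/3 : 1/3 → (1/2, 1/2).
So Q = (1/2)·W + (1/2)·U = (11, 41/4).

(11, 41/4)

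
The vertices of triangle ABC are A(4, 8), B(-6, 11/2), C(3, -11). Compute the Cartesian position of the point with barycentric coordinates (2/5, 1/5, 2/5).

(8/5, -1/10)

P = (2/5)·A + (1/5)·B + (2/5)·C.
x-coordinate: (2/5)·4 + (1/5)·(-6) + (2/5)·3 = 8/5.
y-coordinate: (2/5)·8 + (1/5)·(11/2) + (2/5)·(-11) = -1/10.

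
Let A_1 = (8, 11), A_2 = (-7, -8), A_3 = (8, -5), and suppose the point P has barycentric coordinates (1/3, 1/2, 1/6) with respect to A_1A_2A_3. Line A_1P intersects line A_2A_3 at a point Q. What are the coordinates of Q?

(-13/4, -29/4)

Line A_1P meets A_2A_3 where the A_1-coordinate vanishes; zeroing P's A_1-weight and renormalizing leaves A_2, A_3-weights 1/2 : 1/6 → (3/4, 1/4).
So Q = (3/4)·A_2 + (1/4)·A_3 = (-13/4, -29/4).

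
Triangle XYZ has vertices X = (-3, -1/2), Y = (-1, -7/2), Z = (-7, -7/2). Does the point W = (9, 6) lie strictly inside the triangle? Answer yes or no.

Barycentric coordinates of W: (19/6, 5/9, -49/18).
The three coordinates are positive, positive, negative; a point is interior exactly when all three are positive.

no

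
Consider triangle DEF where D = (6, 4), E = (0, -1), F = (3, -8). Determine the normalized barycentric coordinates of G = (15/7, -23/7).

Signed area of the reference triangle: [DEF] = ½·(6·(-1−(-8)) + 0·(-8−4) + 3·(4−(-1))) = ½·(42 + 0 + 15) = 57/2.
[GEF] = ½·((15/7)·(-1−(-8)) + 0·(-8−(-23/7)) + 3·(-23/7−(-1))) = ½·(15 + 0 − 48/7) = 57/14, so the D-coordinate is (57/14)/(57/2) = 1/7.
[DGF] = ½·(6·(-23/7−(-8)) + (15/7)·(-8−4) + 3·(4−(-23/7))) = ½·(198/7 − 180/7 + 153/7) = 171/14, so the E-coordinate is 3/7.
[DEG] = ½·(6·(-1−(-23/7)) + 0·(-23/7−4) + (15/7)·(4−(-1))) = ½·(96/7 + 0 + 75/7) = 171/14, so the F-coordinate is 3/7.
Check: 1/7 + 3/7 + 3/7 = 1.

(1/7, 3/7, 3/7)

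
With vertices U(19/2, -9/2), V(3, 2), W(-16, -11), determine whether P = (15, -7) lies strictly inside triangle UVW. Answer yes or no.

Barycentric coordinates of P: (327/208, -199/416, -3/32).
The three coordinates are positive, negative, negative; a point is interior exactly when all three are positive.

no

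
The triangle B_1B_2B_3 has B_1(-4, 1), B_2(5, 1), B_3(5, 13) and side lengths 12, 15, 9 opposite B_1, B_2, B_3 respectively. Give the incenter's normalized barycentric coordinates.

The incenter has barycentric coordinates proportional to the opposite side lengths: (12 : 15 : 9).
Normalizing by 12+15+9 = 36 gives (1/3, 5/12, 1/4).

(1/3, 5/12, 1/4)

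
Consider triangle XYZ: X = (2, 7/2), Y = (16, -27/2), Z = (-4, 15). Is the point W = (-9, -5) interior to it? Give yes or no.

no

Barycentric coordinates of W: (1085/118, -355/118, -306/59).
The three coordinates are positive, negative, negative; a point is interior exactly when all three are positive.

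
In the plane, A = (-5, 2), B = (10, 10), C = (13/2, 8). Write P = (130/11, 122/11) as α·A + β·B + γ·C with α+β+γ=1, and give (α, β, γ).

(1/11, 20/11, -10/11)

Signed area of the reference triangle: [ABC] = ½·((-5)·(10−8) + 10·(8−2) + (13/2)·(2−10)) = ½·(-10 + 60 − 52) = -1.
[PBC] = ½·((130/11)·(10−8) + 10·(8−(122/11)) + (13/2)·(122/11−10)) = ½·(260/11 − 340/11 + 78/11) = -1/11, so the A-coordinate is (-1/11)/(-1) = 1/11.
[APC] = ½·((-5)·(122/11−8) + (130/11)·(8−2) + (13/2)·(2−(122/11))) = ½·(-170/11 + 780/11 − 650/11) = -20/11, so the B-coordinate is 20/11.
[ABP] = ½·((-5)·(10−(122/11)) + 10·(122/11−2) + (130/11)·(2−10)) = ½·(60/11 + 1000/11 − 1040/11) = 10/11, so the C-coordinate is -10/11.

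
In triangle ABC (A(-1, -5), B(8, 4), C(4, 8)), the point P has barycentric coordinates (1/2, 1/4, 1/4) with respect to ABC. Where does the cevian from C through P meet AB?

Line CP meets AB where the C-coordinate vanishes; zeroing P's C-weight and renormalizing leaves A, B-weights 1/2 : 1/4 → (2/3, 1/3).
So Q = (2/3)·A + (1/3)·B = (2, -2).

(2, -2)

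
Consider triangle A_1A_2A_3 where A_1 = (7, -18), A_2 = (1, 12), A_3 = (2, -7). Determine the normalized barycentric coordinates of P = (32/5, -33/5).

(1, 3/5, -3/5)

Signed area of the reference triangle: [A_1A_2A_3] = ½·(7·(12−(-7)) + 1·(-7−(-18)) + 2·(-18−12)) = ½·(133 + 11 − 60) = 42.
[PA_2A_3] = ½·((32/5)·(12−(-7)) + 1·(-7−(-33/5)) + 2·(-33/5−12)) = ½·(608/5 − 2/5 − 186/5) = 42, so the A_1-coordinate is 42/42 = 1.
[A_1PA_3] = ½·(7·(-33/5−(-7)) + (32/5)·(-7−(-18)) + 2·(-18−(-33/5))) = ½·(14/5 + 352/5 − 114/5) = 126/5, so the A_2-coordinate is 3/5.
[A_1A_2P] = ½·(7·(12−(-33/5)) + 1·(-33/5−(-18)) + (32/5)·(-18−12)) = ½·(651/5 + 57/5 − 192) = -126/5, so the A_3-coordinate is -3/5.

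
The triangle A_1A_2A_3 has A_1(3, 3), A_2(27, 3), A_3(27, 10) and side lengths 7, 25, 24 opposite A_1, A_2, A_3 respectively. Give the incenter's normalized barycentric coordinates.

The incenter has barycentric coordinates proportional to the opposite side lengths: (7 : 25 : 24).
Normalizing by 7+25+24 = 56 gives (1/8, 25/56, 3/7).

(1/8, 25/56, 3/7)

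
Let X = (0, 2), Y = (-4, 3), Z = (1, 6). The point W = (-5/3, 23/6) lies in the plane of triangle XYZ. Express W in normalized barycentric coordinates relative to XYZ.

(1/6, 1/2, 1/3)

Signed area of the reference triangle: [XYZ] = ½·(0·(3−6) + (-4)·(6−2) + 1·(2−3)) = ½·(0 − 16 − 1) = -17/2.
[WYZ] = ½·((-5/3)·(3−6) + (-4)·(6−(23/6)) + 1·(23/6−3)) = ½·(5 − 26/3 + 5/6) = -17/12, so the X-coordinate is (-17/12)/(-17/2) = 1/6.
[XWZ] = ½·(0·(23/6−6) + (-5/3)·(6−2) + 1·(2−(23/6))) = ½·(0 − 20/3 − 11/6) = -17/4, so the Y-coordinate is 1/2.
[XYW] = ½·(0·(3−(23/6)) + (-4)·(23/6−2) + (-5/3)·(2−3)) = ½·(0 − 22/3 + 5/3) = -17/6, so the Z-coordinate is 1/3.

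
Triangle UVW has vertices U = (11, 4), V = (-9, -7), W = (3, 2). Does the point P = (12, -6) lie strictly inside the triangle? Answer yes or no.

Barycentric coordinates of P: (59/16, 41/24, -211/48).
The three coordinates are positive, positive, negative; a point is interior exactly when all three are positive.

no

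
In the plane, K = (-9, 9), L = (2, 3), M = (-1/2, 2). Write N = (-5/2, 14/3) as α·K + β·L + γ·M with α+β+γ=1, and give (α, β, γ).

Signed area of the reference triangle: [KLM] = ½·((-9)·(3−2) + 2·(2−9) + (-1/2)·(9−3)) = ½·(-9 − 14 − 3) = -13.
[NLM] = ½·((-5/2)·(3−2) + 2·(2−(14/3)) + (-1/2)·(14/3−3)) = ½·(-5/2 − 16/3 − 5/6) = -13/3, so the K-coordinate is (-13/3)/(-13) = 1/3.
[KNM] = ½·((-9)·(14/3−2) + (-5/2)·(2−9) + (-1/2)·(9−(14/3))) = ½·(-24 + 35/2 − 13/6) = -13/3, so the L-coordinate is 1/3.
[KLN] = ½·((-9)·(3−(14/3)) + 2·(14/3−9) + (-5/2)·(9−3)) = ½·(15 − 26/3 − 15) = -13/3, so the M-coordinate is 1/3.
Check: 1/3 + 1/3 + 1/3 = 1.

(1/3, 1/3, 1/3)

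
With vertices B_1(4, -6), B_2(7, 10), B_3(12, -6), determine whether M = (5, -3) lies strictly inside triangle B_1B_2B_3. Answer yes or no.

Barycentric coordinates of M: (97/128, 3/16, 7/128).
The three coordinates are positive, positive, positive; a point is interior exactly when all three are positive.

yes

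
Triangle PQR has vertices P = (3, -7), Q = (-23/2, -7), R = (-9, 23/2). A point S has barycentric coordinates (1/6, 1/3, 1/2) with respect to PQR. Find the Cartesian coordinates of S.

S = (1/6)·P + (1/3)·Q + (1/2)·R.
x-coordinate: (1/6)·3 + (1/3)·(-23/2) + (1/2)·(-9) = -47/6.
y-coordinate: (1/6)·(-7) + (1/3)·(-7) + (1/2)·(23/2) = 9/4.

(-47/6, 9/4)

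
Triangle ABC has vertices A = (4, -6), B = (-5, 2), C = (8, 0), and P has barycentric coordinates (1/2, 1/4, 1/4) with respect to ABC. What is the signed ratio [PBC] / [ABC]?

1/2

The signed ratio [PBC]/[ABC] equals the barycentric coordinate of P at vertex A, which is 1/2.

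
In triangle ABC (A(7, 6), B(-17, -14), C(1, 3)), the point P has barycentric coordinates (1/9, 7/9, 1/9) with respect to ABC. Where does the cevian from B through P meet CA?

Line BP meets CA where the B-coordinate vanishes; zeroing P's B-weight and renormalizing leaves C, A-weights 1/9 : 1/9 → (1/2, 1/2).
So Q = (1/2)·C + (1/2)·A = (4, 9/2).

(4, 9/2)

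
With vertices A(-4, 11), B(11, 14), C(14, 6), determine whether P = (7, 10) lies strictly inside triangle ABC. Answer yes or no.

yes

Barycentric coordinates of P: (44/129, 37/129, 16/43).
The three coordinates are positive, positive, positive; a point is interior exactly when all three are positive.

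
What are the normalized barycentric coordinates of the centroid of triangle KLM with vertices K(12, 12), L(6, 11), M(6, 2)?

(1/3, 1/3, 1/3)

The centroid is the average of the vertices, so each weight is 1/3.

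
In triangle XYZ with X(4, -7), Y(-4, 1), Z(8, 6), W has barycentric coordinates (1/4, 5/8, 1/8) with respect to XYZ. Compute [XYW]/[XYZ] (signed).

The signed ratio [XYW]/[XYZ] equals the barycentric coordinate of W at vertex Z, which is 1/8.

1/8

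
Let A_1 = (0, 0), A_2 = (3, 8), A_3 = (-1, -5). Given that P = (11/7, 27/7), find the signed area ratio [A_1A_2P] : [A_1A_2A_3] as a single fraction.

1/7

[A_1A_2A_3] = ½·(0·(8−(-5)) + 3·(-5−0) + (-1)·(0−8)) = ½·(0 − 15 + 8) = -7/2.
[A_1A_2P] = ½·(0·(8−(27/7)) + 3·(27/7−0) + (11/7)·(0−8)) = ½·(0 + 81/7 − 88/7) = -1/2, so the ratio is (-1/2)/(-7/2) = 1/7.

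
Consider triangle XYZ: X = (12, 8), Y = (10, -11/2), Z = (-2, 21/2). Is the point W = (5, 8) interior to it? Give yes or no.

yes

Barycentric coordinates of W: (41/97, 35/388, 189/388).
The three coordinates are positive, positive, positive; a point is interior exactly when all three are positive.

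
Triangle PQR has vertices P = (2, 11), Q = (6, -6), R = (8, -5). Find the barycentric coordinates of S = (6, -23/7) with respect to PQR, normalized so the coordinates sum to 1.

(1/7, 4/7, 2/7)

Signed area of the reference triangle: [PQR] = ½·(2·(-6−(-5)) + 6·(-5−11) + 8·(11−(-6))) = ½·(-2 − 96 + 136) = 19.
[SQR] = ½·(6·(-6−(-5)) + 6·(-5−(-23/7)) + 8·(-23/7−(-6))) = ½·(-6 − 72/7 + 152/7) = 19/7, so the P-coordinate is (19/7)/19 = 1/7.
[PSR] = ½·(2·(-23/7−(-5)) + 6·(-5−11) + 8·(11−(-23/7))) = ½·(24/7 − 96 + 800/7) = 76/7, so the Q-coordinate is 4/7.
[PQS] = ½·(2·(-6−(-23/7)) + 6·(-23/7−11) + 6·(11−(-6))) = ½·(-38/7 − 600/7 + 102) = 38/7, so the R-coordinate is 2/7.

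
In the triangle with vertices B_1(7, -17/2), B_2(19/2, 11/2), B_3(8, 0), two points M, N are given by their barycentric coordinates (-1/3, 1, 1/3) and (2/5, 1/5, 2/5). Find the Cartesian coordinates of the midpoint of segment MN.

(133/15, 181/60)

Barycentric coordinates of the midpoint are the average: (1/30, 3/5, 11/30).
Converting: (1/30)·B_1 + (3/5)·B_2 + (11/30)·B_3 = (133/15, 181/60).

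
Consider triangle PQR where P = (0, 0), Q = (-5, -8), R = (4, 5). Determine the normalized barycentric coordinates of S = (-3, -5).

(1/7, 5/7, 1/7)

Signed area of the reference triangle: [PQR] = ½·(0·(-8−5) + (-5)·(5−0) + 4·(0−(-8))) = ½·(0 − 25 + 32) = 7/2.
[SQR] = ½·((-3)·(-8−5) + (-5)·(5−(-5)) + 4·(-5−(-8))) = ½·(39 − 50 + 12) = 1/2, so the P-coordinate is (1/2)/(7/2) = 1/7.
[PSR] = ½·(0·(-5−5) + (-3)·(5−0) + 4·(0−(-5))) = ½·(0 − 15 + 20) = 5/2, so the Q-coordinate is 5/7.
[PQS] = ½·(0·(-8−(-5)) + (-5)·(-5−0) + (-3)·(0−(-8))) = ½·(0 + 25 − 24) = 1/2, so the R-coordinate is 1/7.
Check: 1/7 + 5/7 + 1/7 = 1.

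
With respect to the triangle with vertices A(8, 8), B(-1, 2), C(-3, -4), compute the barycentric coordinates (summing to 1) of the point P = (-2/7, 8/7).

(1/7, 4/7, 2/7)

Signed area of the reference triangle: [ABC] = ½·(8·(2−(-4)) + (-1)·(-4−8) + (-3)·(8−2)) = ½·(48 + 12 − 18) = 21.
[PBC] = ½·((-2/7)·(2−(-4)) + (-1)·(-4−(8/7)) + (-3)·(8/7−2)) = ½·(-12/7 + 36/7 + 18/7) = 3, so the A-coordinate is 3/21 = 1/7.
[APC] = ½·(8·(8/7−(-4)) + (-2/7)·(-4−8) + (-3)·(8−(8/7))) = ½·(288/7 + 24/7 − 144/7) = 12, so the B-coordinate is 4/7.
[ABP] = ½·(8·(2−(8/7)) + (-1)·(8/7−8) + (-2/7)·(8−2)) = ½·(48/7 + 48/7 − 12/7) = 6, so the C-coordinate is 2/7.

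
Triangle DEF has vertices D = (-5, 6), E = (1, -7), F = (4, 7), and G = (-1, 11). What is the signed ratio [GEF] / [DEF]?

2/3

[DEF] = ½·((-5)·(-7−7) + 1·(7−6) + 4·(6−(-7))) = ½·(70 + 1 + 52) = 123/2.
[GEF] = ½·((-1)·(-7−7) + 1·(7−11) + 4·(11−(-7))) = ½·(14 − 4 + 72) = 41, so the ratio is 41/(123/2) = 2/3.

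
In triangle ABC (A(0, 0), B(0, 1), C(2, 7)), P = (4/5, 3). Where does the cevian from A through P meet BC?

Barycentric coordinates of P with respect to ABC: (2/5, 1/5, 2/5).
On side BC the A-coordinate is zero; dropping P's A-weight 2/5 and renormalizing the remaining 1/5 : 2/5 gives weights 1/3, 2/3 on B, C.
Q = (1/3)·(0, 1) + (2/3)·(2, 7) = (4/3, 5).

(4/3, 5)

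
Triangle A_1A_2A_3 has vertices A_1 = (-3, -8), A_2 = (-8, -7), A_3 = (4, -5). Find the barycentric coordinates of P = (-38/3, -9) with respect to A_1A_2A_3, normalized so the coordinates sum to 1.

(2/3, 1, -2/3)

Signed area of the reference triangle: [A_1A_2A_3] = ½·((-3)·(-7−(-5)) + (-8)·(-5−(-8)) + 4·(-8−(-7))) = ½·(6 − 24 − 4) = -11.
[PA_2A_3] = ½·((-38/3)·(-7−(-5)) + (-8)·(-5−(-9)) + 4·(-9−(-7))) = ½·(76/3 − 32 − 8) = -22/3, so the A_1-coordinate is (-22/3)/(-11) = 2/3.
[A_1PA_3] = ½·((-3)·(-9−(-5)) + (-38/3)·(-5−(-8)) + 4·(-8−(-9))) = ½·(12 − 38 + 4) = -11, so the A_2-coordinate is 1.
[A_1A_2P] = ½·((-3)·(-7−(-9)) + (-8)·(-9−(-8)) + (-38/3)·(-8−(-7))) = ½·(-6 + 8 + 38/3) = 22/3, so the A_3-coordinate is -2/3.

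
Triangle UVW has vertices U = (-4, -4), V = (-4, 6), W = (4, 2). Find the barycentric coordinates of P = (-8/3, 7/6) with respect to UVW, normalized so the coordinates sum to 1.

(5/12, 5/12, 1/6)

Signed area of the reference triangle: [UVW] = ½·((-4)·(6−2) + (-4)·(2−(-4)) + 4·(-4−6)) = ½·(-16 − 24 − 40) = -40.
[PVW] = ½·((-8/3)·(6−2) + (-4)·(2−(7/6)) + 4·(7/6−6)) = ½·(-32/3 − 10/3 − 58/3) = -50/3, so the U-coordinate is (-50/3)/(-40) = 5/12.
[UPW] = ½·((-4)·(7/6−2) + (-8/3)·(2−(-4)) + 4·(-4−(7/6))) = ½·(10/3 − 16 − 62/3) = -50/3, so the V-coordinate is 5/12.
[UVP] = ½·((-4)·(6−(7/6)) + (-4)·(7/6−(-4)) + (-8/3)·(-4−6)) = ½·(-58/3 − 62/3 + 80/3) = -20/3, so the W-coordinate is 1/6.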